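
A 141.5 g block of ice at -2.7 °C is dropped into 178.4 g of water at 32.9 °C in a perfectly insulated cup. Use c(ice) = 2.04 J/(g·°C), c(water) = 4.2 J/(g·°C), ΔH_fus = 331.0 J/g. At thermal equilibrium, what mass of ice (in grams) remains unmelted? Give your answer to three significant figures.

m_ice remaining = 69.4 g

Heat to warm all ice to 0 °C: 141.5×2.04×2.7 = 779.38 J
Heat released by water cooling to 0 °C: 178.4×4.2×32.9 = 24651 J
24651 J < 779.38 + 141.5×331.0 = 47615.88 J, so not all ice melts; final T = 0 °C.
Heat left for melting: 24651 − 779.38 = 23871.62 J
Mass melted = 23871.62 / 331.0 = 72.12 g
Ice remaining = 141.5 − 72.12 = 69.38 g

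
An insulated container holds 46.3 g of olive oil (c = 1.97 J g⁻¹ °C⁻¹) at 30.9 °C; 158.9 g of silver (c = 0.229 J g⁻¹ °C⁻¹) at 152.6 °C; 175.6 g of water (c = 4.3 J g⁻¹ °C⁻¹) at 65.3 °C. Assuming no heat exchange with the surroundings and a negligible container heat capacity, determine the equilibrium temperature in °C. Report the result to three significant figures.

T_f = 65.3 °C

Σ mᵢcᵢ(T − Tᵢ) = 0  ⇒  T = Σ mᵢcᵢTᵢ / Σ mᵢcᵢ
Σ mᵢcᵢ = 46.3×1.97 + 158.9×0.229 + 175.6×4.3 = 882.6791
Σ mᵢcᵢTᵢ = 91.211×30.9 + 36.3881×152.6 + 755.08×65.3 = 57678
T = 57678 / 882.6791 = 65.34 °C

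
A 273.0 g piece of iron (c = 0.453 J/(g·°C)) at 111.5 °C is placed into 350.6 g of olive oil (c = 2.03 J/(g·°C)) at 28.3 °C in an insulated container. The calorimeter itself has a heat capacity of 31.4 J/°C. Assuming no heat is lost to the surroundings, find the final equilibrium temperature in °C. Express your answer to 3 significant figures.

Heat lost by iron = heat gained by olive oil + calorimeter.
(273.0)(0.453)(111.5 − T) = [(350.6)(2.03) + 31.4](T − 28.3)
123.669 (111.5 − T) = 743.118 (T − 28.3)
13789 − 123.669 T = 743.118 T − 21030
34819 = 866.787 T
T = 40.17 °C

T_f = 40.2 °C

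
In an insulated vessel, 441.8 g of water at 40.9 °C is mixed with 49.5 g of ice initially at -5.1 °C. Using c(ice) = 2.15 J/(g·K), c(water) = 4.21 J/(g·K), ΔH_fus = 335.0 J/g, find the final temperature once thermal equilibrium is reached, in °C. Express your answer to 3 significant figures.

Heat to bring ice to 0 °C and melt it: q₁ = 49.5×2.15×5.1 + 49.5×335.0 = 17125 J
Heat the water can supply cooling to 0 °C: 441.8×4.21×40.9 = 76073.1 J > q₁, so all ice melts.
Energy balance: 441.8×4.21×(40.9 − T) = 17125 + 49.5×4.21×(T − 0)
1859.978(40.9 − T) = 17125 + 208.395 T
76073.1 − 17125 = 2068.373 T
T = 58948.1 / 2068.373 = 28.50 °C

T_f = 28.5 °C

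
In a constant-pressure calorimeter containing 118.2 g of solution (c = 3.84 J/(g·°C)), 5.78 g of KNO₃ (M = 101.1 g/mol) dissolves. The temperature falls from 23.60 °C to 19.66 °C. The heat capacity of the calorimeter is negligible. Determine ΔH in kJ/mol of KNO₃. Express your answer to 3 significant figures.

|ΔT| = |19.66 − 23.60| = 3.94 °C
|q_surr| = (118.2 × 3.84) × 3.94 = 453.888 × 3.94 = 1788 J
n(KNO₃) = 5.78 / 101.1 = 0.05717 mol
Temperature fell, so q_rxn = +|q_surr| = 1.788 kJ
ΔH = q_rxn / n = 31.28 kJ/mol

ΔH = 31.3 kJ/mol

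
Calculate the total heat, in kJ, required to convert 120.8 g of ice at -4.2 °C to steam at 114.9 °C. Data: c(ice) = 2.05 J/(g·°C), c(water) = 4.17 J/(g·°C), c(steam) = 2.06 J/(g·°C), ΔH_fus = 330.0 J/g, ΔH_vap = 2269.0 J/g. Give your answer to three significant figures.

q1 (heat ice -4.2→0.0 °C): 120.8 × 2.05 × 4.2 = 1040 J
q2 (melt at 0 °C): 120.8 × 330.0 = 39864 J
q3 (heat water 0.0→100.0 °C): 120.8 × 4.17 × 100.0 = 50374 J
q4 (vaporize at 100 °C): 120.8 × 2269.0 = 274095 J
q5 (heat steam 100.0→114.9 °C): 120.8 × 2.06 × 14.9 = 3708 J
Total: 1040 + 39864 + 50374 + 274095 + 3708 = 369081 J = 369 kJ

q = 369 kJ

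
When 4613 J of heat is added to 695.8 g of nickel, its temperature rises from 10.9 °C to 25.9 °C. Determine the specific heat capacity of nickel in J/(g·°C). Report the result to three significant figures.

c = 0.442 J/(g·°C)

c = q / (m ΔT) = 4613 / (695.8 × 15.0)
c = 4613 / 10437 = 0.442 J/(g·°C)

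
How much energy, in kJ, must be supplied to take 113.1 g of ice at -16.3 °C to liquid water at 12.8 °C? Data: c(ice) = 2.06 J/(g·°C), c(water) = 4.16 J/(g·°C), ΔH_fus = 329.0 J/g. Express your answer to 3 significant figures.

q1 (heat ice -16.3→0.0 °C): 113.1 × 2.06 × 16.3 = 3798 J
q2 (melt at 0 °C): 113.1 × 329.0 = 37210 J
q3 (heat water 0.0→12.8 °C): 113.1 × 4.16 × 12.8 = 6022 J
Total: 3798 + 37210 + 6022 = 47030 J = 47.0 kJ

q = 47.0 kJ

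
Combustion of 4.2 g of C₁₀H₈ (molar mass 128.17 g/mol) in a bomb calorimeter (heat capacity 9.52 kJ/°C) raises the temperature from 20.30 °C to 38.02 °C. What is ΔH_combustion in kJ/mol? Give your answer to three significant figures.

ΔT = 38.02 − 20.30 = 17.72 °C
q_cal = C_cal × ΔT = 9.52 × 17.72 = 168.6944 kJ
n = 4.2 / 128.17 = 0.03277 mol
q_rxn = −q_cal = -168.6944 kJ
ΔH = -168.6944 / 0.03277 = -5148 kJ/mol

ΔH = -5150 kJ/mol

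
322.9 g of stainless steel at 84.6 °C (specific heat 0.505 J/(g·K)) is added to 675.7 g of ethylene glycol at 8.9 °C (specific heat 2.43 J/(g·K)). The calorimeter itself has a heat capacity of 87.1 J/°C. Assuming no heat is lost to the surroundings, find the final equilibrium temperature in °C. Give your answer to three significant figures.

Heat lost by stainless steel = heat gained by ethylene glycol + calorimeter.
(322.9)(0.505)(84.6 − T) = [(675.7)(2.43) + 87.1](T − 8.9)
163.0645 (84.6 − T) = 1729.051 (T − 8.9)
13795 − 163.0645 T = 1729.051 T − 15389
29184 = 1892.1155 T
T = 15.42 °C

T_f = 15.4 °C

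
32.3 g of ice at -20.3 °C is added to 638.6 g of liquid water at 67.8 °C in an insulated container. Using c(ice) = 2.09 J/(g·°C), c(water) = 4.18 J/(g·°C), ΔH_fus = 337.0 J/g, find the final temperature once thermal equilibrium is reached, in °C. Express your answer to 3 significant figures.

Heat to bring ice to 0 °C and melt it: q₁ = 32.3×2.09×20.3 + 32.3×337.0 = 12255 J
Heat the water can supply cooling to 0 °C: 638.6×4.18×67.8 = 180982 J > q₁, so all ice melts.
Energy balance: 638.6×4.18×(67.8 − T) = 12255 + 32.3×4.18×(T − 0)
2669.348(67.8 − T) = 12255 + 135.014 T
180982 − 12255 = 2804.362 T
T = 168727 / 2804.362 = 60.17 °C

T_f = 60.2 °C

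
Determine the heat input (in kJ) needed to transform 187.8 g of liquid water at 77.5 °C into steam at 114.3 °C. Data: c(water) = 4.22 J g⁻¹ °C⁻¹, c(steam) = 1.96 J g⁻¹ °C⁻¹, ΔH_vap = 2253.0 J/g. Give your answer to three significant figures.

q = 446 kJ

q1 (heat water 77.5→100.0 °C): 187.8 × 4.22 × 22.5 = 17832 J
q2 (vaporize at 100 °C): 187.8 × 2253.0 = 423113 J
q3 (heat steam 100.0→114.3 °C): 187.8 × 1.96 × 14.3 = 5264 J
Total: 17832 + 423113 + 5264 = 446209 J = 446 kJ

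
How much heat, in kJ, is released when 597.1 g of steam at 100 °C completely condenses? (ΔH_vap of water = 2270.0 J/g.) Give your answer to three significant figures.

q = 1360 kJ

q = m × ΔH_vap = 597.1 × 2270.0 = 1355000 J = 1360 kJ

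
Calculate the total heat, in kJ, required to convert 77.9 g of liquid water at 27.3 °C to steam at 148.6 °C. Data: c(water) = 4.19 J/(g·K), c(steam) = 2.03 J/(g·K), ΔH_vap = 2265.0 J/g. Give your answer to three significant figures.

q1 (heat water 27.3→100.0 °C): 77.9 × 4.19 × 72.7 = 23729 J
q2 (vaporize at 100 °C): 77.9 × 2265.0 = 176444 J
q3 (heat steam 100.0→148.6 °C): 77.9 × 2.03 × 48.6 = 7685 J
Total: 23729 + 176444 + 7685 = 207858 J = 208 kJ

q = 208 kJ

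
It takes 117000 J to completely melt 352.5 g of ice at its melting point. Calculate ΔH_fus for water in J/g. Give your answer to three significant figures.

ΔH_fus = 332 J/g

ΔH_fus = q / m = 117000 / 352.5 = 332 J/g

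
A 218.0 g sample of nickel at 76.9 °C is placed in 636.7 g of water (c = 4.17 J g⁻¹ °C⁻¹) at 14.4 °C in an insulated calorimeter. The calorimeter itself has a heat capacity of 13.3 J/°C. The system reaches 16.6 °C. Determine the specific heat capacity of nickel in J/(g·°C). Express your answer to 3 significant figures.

q_gained = (636.7 × 4.17 + 13.3) × (16.6 − 14.4) = 5870 J
q_lost = 218.0 × c × (76.9 − 16.6) = 13145.4 c
Set equal: c = 5870 / 13145.4 = 0.447 J/(g·°C)

c = 0.447 J/(g·°C)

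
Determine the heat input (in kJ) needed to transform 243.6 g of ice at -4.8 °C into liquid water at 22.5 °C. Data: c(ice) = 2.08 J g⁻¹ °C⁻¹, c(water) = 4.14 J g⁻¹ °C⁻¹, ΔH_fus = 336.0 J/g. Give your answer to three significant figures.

q1 (heat ice -4.8→0.0 °C): 243.6 × 2.08 × 4.8 = 2432 J
q2 (melt at 0 °C): 243.6 × 336.0 = 81850 J
q3 (heat water 0.0→22.5 °C): 243.6 × 4.14 × 22.5 = 22691 J
Total: 2432 + 81850 + 22691 = 106973 J = 107 kJ

q = 107 kJ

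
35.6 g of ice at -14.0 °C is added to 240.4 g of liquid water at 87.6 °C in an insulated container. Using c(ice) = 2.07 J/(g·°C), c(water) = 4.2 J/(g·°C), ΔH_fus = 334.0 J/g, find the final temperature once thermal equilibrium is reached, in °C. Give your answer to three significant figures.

T_f = 65.2 °C

Heat to bring ice to 0 °C and melt it: q₁ = 35.6×2.07×14.0 + 35.6×334.0 = 12922 J
Heat the water can supply cooling to 0 °C: 240.4×4.2×87.6 = 88448.0 J > q₁, so all ice melts.
Energy balance: 240.4×4.2×(87.6 − T) = 12922 + 35.6×4.2×(T − 0)
1009.68(87.6 − T) = 12922 + 149.52 T
88448.0 − 12922 = 1159.20 T
T = 75526.0 / 1159.20 = 65.15 °C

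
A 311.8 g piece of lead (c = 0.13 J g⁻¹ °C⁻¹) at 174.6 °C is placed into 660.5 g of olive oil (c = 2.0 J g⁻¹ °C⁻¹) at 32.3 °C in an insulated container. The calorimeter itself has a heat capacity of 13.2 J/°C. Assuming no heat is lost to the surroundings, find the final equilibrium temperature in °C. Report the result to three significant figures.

T_f = 36.5 °C

Heat lost by lead = heat gained by olive oil + calorimeter.
(311.8)(0.13)(174.6 − T) = [(660.5)(2.0) + 13.2](T − 32.3)
40.534 (174.6 − T) = 1334.2 (T − 32.3)
7077.2 − 40.534 T = 1334.2 T − 43095
50172.2 = 1374.734 T
T = 36.50 °C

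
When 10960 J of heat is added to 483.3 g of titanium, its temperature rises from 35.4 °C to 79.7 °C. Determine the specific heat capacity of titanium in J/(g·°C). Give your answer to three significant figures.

c = 0.512 J/(g·°C)

c = q / (m ΔT) = 10960 / (483.3 × 44.3)
c = 10960 / 21410.19 = 0.512 J/(g·°C)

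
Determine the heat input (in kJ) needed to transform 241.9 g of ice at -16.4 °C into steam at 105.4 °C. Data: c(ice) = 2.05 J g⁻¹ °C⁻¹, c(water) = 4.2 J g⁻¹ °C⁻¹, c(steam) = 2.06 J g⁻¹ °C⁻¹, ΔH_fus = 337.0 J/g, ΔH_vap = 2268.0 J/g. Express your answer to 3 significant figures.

q = 743 kJ

q1 (heat ice -16.4→0.0 °C): 241.9 × 2.05 × 16.4 = 8133 J
q2 (melt at 0 °C): 241.9 × 337.0 = 81520 J
q3 (heat water 0.0→100.0 °C): 241.9 × 4.2 × 100.0 = 101598 J
q4 (vaporize at 100 °C): 241.9 × 2268.0 = 548629 J
q5 (heat steam 100.0→105.4 °C): 241.9 × 2.06 × 5.4 = 2691 J
Total: 8133 + 81520 + 101598 + 548629 + 2691 = 742571 J = 743 kJ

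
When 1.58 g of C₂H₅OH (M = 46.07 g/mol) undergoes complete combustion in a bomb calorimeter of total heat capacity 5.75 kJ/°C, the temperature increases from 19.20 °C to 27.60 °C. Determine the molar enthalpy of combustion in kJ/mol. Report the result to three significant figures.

ΔH = -1410 kJ/mol

ΔT = 27.60 − 19.20 = 8.40 °C
q_cal = C_cal × ΔT = 5.75 × 8.40 = 48.3 kJ
n = 1.58 / 46.07 = 0.03430 mol
q_rxn = −q_cal = -48.3 kJ
ΔH = -48.3 / 0.03430 = -1408 kJ/mol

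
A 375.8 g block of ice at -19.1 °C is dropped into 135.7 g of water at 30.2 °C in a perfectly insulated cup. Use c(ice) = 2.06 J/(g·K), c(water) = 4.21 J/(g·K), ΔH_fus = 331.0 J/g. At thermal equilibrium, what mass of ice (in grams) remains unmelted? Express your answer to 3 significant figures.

Heat to warm all ice to 0 °C: 375.8×2.06×19.1 = 14786 J
Heat released by water cooling to 0 °C: 135.7×4.21×30.2 = 17253 J
17253 J < 14786 + 375.8×331.0 = 139175.8 J, so not all ice melts; final T = 0 °C.
Heat left for melting: 17253 − 14786 = 2467 J
Mass melted = 2467 / 331.0 = 7.453 g
Ice remaining = 375.8 − 7.453 = 368.347 g

m_ice remaining = 368 g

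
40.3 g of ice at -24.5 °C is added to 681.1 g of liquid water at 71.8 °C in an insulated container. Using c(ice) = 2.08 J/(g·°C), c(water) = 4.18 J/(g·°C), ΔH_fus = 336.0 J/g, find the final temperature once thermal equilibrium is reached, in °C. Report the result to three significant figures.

T_f = 62.6 °C

Heat to bring ice to 0 °C and melt it: q₁ = 40.3×2.08×24.5 + 40.3×336.0 = 15594 J
Heat the water can supply cooling to 0 °C: 681.1×4.18×71.8 = 204414 J > q₁, so all ice melts.
Energy balance: 681.1×4.18×(71.8 − T) = 15594 + 40.3×4.18×(T − 0)
2846.998(71.8 − T) = 15594 + 168.454 T
204414 − 15594 = 3015.452 T
T = 188820 / 3015.452 = 62.62 °C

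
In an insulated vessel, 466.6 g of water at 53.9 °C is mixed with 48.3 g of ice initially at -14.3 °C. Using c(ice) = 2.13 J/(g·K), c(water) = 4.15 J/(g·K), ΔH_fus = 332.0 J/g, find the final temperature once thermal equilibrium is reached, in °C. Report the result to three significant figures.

Heat to bring ice to 0 °C and melt it: q₁ = 48.3×2.13×14.3 + 48.3×332.0 = 17507 J
Heat the water can supply cooling to 0 °C: 466.6×4.15×53.9 = 104371 J > q₁, so all ice melts.
Energy balance: 466.6×4.15×(53.9 − T) = 17507 + 48.3×4.15×(T − 0)
1936.39(53.9 − T) = 17507 + 200.445 T
104371 − 17507 = 2136.835 T
T = 86864 / 2136.835 = 40.65 °C

T_f = 40.7 °C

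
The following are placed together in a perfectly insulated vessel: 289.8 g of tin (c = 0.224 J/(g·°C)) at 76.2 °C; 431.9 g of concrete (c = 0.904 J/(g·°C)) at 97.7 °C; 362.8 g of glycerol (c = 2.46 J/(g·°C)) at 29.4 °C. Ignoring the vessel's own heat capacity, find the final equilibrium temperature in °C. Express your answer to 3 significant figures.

Σ mᵢcᵢ(T − Tᵢ) = 0  ⇒  T = Σ mᵢcᵢTᵢ / Σ mᵢcᵢ
Σ mᵢcᵢ = 289.8×0.224 + 431.9×0.904 + 362.8×2.46 = 1347.8408
Σ mᵢcᵢTᵢ = 64.9152×76.2 + 390.4376×97.7 + 892.488×29.4 = 69331
T = 69331 / 1347.8408 = 51.44 °C

T_f = 51.4 °C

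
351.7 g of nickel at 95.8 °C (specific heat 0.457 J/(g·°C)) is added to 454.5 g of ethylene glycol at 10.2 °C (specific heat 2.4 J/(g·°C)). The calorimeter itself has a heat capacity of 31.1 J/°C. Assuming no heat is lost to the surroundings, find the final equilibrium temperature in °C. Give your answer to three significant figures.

Heat lost by nickel = heat gained by ethylene glycol + calorimeter.
(351.7)(0.457)(95.8 − T) = [(454.5)(2.4) + 31.1](T − 10.2)
160.7269 (95.8 − T) = 1121.9 (T − 10.2)
15398 − 160.7269 T = 1121.9 T − 11443
26841 = 1282.6269 T
T = 20.93 °C

T_f = 20.9 °C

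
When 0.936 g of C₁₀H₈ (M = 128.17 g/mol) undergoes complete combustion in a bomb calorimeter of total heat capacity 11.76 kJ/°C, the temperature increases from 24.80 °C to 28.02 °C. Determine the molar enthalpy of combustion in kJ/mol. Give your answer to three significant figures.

ΔH = -5190 kJ/mol

ΔT = 28.02 − 24.80 = 3.22 °C
q_cal = C_cal × ΔT = 11.76 × 3.22 = 37.8672 kJ
n = 0.936 / 128.17 = 0.007303 mol
q_rxn = −q_cal = -37.8672 kJ
ΔH = -37.8672 / 0.007303 = -5185 kJ/mol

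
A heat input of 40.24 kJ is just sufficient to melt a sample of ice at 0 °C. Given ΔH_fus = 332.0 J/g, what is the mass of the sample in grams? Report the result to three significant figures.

m = 121 g

m = q / ΔH_fus = 40240 J / 332.0 J/g = 121 g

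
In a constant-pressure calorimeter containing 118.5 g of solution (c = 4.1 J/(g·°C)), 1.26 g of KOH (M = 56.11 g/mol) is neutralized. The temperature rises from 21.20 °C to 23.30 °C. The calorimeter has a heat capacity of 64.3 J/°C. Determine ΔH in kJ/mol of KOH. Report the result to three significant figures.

|ΔT| = |23.30 − 21.20| = 2.10 °C
|q_surr| = (118.5 × 4.1 + 64.3) × 2.10 = 550.15 × 2.10 = 1155 J
n(KOH) = 1.26 / 56.11 = 0.02246 mol
Temperature rose, so q_rxn = −|q_surr| = -1.155 kJ
ΔH = q_rxn / n = -51.42 kJ/mol

ΔH = -51.4 kJ/mol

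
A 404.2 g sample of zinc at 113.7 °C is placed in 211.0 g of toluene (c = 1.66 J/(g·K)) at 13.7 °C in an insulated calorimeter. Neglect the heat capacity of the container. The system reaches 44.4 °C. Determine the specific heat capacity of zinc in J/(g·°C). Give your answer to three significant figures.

q_gained = (211.0 × 1.66) × (44.4 − 13.7) = 10750 J
q_lost = 404.2 × c × (113.7 − 44.4) = 28011.06 c
Set equal: c = 10750 / 28011.06 = 0.384 J/(g·°C)

c = 0.384 J/(g·°C)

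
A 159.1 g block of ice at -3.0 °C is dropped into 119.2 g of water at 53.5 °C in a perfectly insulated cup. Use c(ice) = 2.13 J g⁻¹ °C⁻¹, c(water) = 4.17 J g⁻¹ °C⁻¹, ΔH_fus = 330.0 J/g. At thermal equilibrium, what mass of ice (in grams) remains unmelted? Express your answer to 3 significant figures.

Heat to warm all ice to 0 °C: 159.1×2.13×3.0 = 1016.6 J
Heat released by water cooling to 0 °C: 119.2×4.17×53.5 = 26593 J
26593 J < 1016.6 + 159.1×330.0 = 53519.6 J, so not all ice melts; final T = 0 °C.
Heat left for melting: 26593 − 1016.6 = 25576.4 J
Mass melted = 25576.4 / 330.0 = 77.50 g
Ice remaining = 159.1 − 77.50 = 81.60 g

m_ice remaining = 81.6 g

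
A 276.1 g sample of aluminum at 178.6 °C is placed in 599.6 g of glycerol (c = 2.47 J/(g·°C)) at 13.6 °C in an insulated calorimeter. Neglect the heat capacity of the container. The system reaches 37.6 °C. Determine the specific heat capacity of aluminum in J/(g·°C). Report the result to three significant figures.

c = 0.913 J/(g·°C)

q_gained = (599.6 × 2.47) × (37.6 − 13.6) = 35540 J
q_lost = 276.1 × c × (178.6 − 37.6) = 38930.1 c
Set equal: c = 35540 / 38930.1 = 0.913 J/(g·°C)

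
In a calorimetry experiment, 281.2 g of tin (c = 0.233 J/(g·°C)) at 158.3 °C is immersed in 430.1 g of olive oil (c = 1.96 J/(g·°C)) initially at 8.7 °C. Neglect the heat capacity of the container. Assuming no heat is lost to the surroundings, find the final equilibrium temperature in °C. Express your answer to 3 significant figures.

Heat lost by tin = heat gained by olive oil.
(281.2)(0.233)(158.3 − T) = (430.1)(1.96)(T − 8.7)
65.5196 (158.3 − T) = 842.996 (T − 8.7)
10372 − 65.5196 T = 842.996 T − 7334.1
17706.1 = 908.5156 T
T = 19.49 °C

T_f = 19.5 °C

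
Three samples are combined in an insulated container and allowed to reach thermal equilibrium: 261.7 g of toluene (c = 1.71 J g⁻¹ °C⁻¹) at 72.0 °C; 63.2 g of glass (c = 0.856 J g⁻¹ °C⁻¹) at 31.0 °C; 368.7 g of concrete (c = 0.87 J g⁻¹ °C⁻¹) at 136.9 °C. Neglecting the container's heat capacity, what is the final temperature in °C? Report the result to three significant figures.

T_f = 94.6 °C

Σ mᵢcᵢ(T − Tᵢ) = 0  ⇒  T = Σ mᵢcᵢTᵢ / Σ mᵢcᵢ
Σ mᵢcᵢ = 261.7×1.71 + 63.2×0.856 + 368.7×0.87 = 822.3752
Σ mᵢcᵢTᵢ = 447.507×72.0 + 54.0992×31.0 + 320.769×136.9 = 77811
T = 77811 / 822.3752 = 94.62 °C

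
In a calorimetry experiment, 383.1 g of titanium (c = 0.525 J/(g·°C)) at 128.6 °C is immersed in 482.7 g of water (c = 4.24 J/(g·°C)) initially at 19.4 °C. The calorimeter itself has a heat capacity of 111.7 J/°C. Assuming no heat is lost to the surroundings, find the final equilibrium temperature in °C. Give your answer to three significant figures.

Heat lost by titanium = heat gained by water + calorimeter.
(383.1)(0.525)(128.6 − T) = [(482.7)(4.24) + 111.7](T − 19.4)
201.1275 (128.6 − T) = 2158.348 (T − 19.4)
25865 − 201.1275 T = 2158.348 T − 41872
67737 = 2359.4755 T
T = 28.71 °C

T_f = 28.7 °C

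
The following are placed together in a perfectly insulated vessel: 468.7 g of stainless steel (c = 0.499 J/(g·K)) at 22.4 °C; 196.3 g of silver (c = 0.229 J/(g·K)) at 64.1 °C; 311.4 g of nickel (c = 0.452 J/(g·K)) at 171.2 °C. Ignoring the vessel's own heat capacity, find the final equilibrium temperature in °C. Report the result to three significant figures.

T_f = 76.8 °C

Σ mᵢcᵢ(T − Tᵢ) = 0  ⇒  T = Σ mᵢcᵢTᵢ / Σ mᵢcᵢ
Σ mᵢcᵢ = 468.7×0.499 + 196.3×0.229 + 311.4×0.452 = 419.5868
Σ mᵢcᵢTᵢ = 233.8813×22.4 + 44.9527×64.1 + 140.7528×171.2 = 32217
T = 32217 / 419.5868 = 76.78 °C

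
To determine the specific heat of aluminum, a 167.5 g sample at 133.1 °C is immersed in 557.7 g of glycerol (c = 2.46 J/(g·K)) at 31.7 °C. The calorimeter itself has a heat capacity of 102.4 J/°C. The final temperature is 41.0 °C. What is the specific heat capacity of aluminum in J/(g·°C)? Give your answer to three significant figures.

q_gained = (557.7 × 2.46 + 102.4) × (41.0 − 31.7) = 13710 J
q_lost = 167.5 × c × (133.1 − 41.0) = 15426.75 c
Set equal: c = 13710 / 15426.75 = 0.889 J/(g·°C)

c = 0.889 J/(g·°C)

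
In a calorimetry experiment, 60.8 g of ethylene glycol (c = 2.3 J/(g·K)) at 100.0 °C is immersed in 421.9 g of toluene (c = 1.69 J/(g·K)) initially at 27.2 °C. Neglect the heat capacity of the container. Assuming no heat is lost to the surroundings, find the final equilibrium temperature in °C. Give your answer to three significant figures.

Heat lost by ethylene glycol = heat gained by toluene.
(60.8)(2.3)(100.0 − T) = (421.9)(1.69)(T − 27.2)
139.84 (100.0 − T) = 713.011 (T − 27.2)
13984 − 139.84 T = 713.011 T − 19394
33378 = 852.851 T
T = 39.14 °C

T_f = 39.1 °C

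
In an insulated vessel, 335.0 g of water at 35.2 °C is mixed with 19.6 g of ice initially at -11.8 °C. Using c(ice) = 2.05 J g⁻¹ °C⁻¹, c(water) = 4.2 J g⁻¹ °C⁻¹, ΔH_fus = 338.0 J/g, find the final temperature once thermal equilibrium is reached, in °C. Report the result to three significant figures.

T_f = 28.5 °C

Heat to bring ice to 0 °C and melt it: q₁ = 19.6×2.05×11.8 + 19.6×338.0 = 7098.9 J
Heat the water can supply cooling to 0 °C: 335.0×4.2×35.2 = 49526.4 J > q₁, so all ice melts.
Energy balance: 335.0×4.2×(35.2 − T) = 7098.9 + 19.6×4.2×(T − 0)
1407(35.2 − T) = 7098.9 + 82.32 T
49526.4 − 7098.9 = 1489.32 T
T = 42427.5 / 1489.32 = 28.49 °C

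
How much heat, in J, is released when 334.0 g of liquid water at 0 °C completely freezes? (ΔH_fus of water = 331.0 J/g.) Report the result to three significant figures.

q = m × ΔH_fus = 334.0 × 331.0 = 110600 J

q = 111000 J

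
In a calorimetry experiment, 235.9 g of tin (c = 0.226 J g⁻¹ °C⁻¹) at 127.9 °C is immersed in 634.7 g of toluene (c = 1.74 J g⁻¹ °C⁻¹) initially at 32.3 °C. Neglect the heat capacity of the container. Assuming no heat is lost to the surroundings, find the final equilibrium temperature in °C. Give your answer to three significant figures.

Heat lost by tin = heat gained by toluene.
(235.9)(0.226)(127.9 − T) = (634.7)(1.74)(T − 32.3)
53.3134 (127.9 − T) = 1104.378 (T − 32.3)
6818.8 − 53.3134 T = 1104.378 T − 35671
42489.8 = 1157.6914 T
T = 36.70 °C

T_f = 36.7 °C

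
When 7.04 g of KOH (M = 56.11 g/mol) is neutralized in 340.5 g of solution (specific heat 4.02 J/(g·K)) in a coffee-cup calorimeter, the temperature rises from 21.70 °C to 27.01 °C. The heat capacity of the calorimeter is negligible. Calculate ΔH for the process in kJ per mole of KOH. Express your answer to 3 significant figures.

|ΔT| = |27.01 − 21.70| = 5.31 °C
|q_surr| = (340.5 × 4.02) × 5.31 = 1368.81 × 5.31 = 7268 J
n(KOH) = 7.04 / 56.11 = 0.1255 mol
Temperature rose, so q_rxn = −|q_surr| = -7.268 kJ
ΔH = q_rxn / n = -57.91 kJ/mol

ΔH = -57.9 kJ/mol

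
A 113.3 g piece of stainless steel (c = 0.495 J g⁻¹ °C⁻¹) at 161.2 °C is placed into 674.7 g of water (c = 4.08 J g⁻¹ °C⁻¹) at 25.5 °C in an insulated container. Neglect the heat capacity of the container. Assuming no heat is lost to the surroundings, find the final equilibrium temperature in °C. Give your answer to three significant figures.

T_f = 28.2 °C

Heat lost by stainless steel = heat gained by water.
(113.3)(0.495)(161.2 − T) = (674.7)(4.08)(T − 25.5)
56.0835 (161.2 − T) = 2752.776 (T − 25.5)
9040.7 − 56.0835 T = 2752.776 T − 70196
79236.7 = 2808.8595 T
T = 28.21 °C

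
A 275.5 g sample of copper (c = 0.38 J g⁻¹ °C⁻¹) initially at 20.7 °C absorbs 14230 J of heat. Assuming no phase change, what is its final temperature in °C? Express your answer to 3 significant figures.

ΔT = q / (m c) = 14230 / (275.5 × 0.38) = 135.9 °C
T_f = 20.7 + 135.9 = 156.6 °C

T_f = 157 °C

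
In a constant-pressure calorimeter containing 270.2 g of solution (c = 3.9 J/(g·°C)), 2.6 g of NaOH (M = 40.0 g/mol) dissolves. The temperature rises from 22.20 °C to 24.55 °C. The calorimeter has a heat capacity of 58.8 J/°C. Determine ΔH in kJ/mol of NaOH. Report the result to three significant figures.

ΔH = -40.2 kJ/mol

|ΔT| = |24.55 − 22.20| = 2.35 °C
|q_surr| = (270.2 × 3.9 + 58.8) × 2.35 = 1112.58 × 2.35 = 2615 J
n(NaOH) = 2.6 / 40.0 = 0.06500 mol
Temperature rose, so q_rxn = −|q_surr| = -2.615 kJ
ΔH = q_rxn / n = -40.23 kJ/mol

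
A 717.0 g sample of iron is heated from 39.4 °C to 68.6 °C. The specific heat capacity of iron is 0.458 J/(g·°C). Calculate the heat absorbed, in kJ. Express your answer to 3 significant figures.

q = m c ΔT = 717.0 × 0.458 × (68.6 − 39.4)
q = 717.0 × 0.458 × 29.2 = 9589 J = 9.59 kJ

q = 9.59 kJ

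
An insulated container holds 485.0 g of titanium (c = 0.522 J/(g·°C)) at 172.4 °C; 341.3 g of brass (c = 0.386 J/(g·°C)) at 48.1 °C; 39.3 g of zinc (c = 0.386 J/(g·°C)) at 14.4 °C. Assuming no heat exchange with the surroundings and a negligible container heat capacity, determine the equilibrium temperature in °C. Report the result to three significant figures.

T_f = 125 °C

Σ mᵢcᵢ(T − Tᵢ) = 0  ⇒  T = Σ mᵢcᵢTᵢ / Σ mᵢcᵢ
Σ mᵢcᵢ = 485.0×0.522 + 341.3×0.386 + 39.3×0.386 = 400.0816
Σ mᵢcᵢTᵢ = 253.17×172.4 + 131.7418×48.1 + 15.1698×14.4 = 50202
T = 50202 / 400.0816 = 125.48 °C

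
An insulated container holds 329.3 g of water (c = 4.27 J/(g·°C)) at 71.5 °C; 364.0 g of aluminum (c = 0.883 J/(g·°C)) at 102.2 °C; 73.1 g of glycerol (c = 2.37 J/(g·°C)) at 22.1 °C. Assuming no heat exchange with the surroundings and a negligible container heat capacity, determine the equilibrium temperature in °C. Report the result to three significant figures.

Σ mᵢcᵢ(T − Tᵢ) = 0  ⇒  T = Σ mᵢcᵢTᵢ / Σ mᵢcᵢ
Σ mᵢcᵢ = 329.3×4.27 + 364.0×0.883 + 73.1×2.37 = 1900.770
Σ mᵢcᵢTᵢ = 1406.111×71.5 + 321.412×102.2 + 173.247×22.1 = 137210
T = 137210 / 1900.770 = 72.19 °C

T_f = 72.2 °C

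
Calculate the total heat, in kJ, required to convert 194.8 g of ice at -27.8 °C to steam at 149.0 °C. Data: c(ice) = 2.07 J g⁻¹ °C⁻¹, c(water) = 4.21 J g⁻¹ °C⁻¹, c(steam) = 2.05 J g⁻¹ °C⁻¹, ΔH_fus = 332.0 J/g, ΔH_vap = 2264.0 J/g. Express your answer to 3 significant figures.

q = 618 kJ

q1 (heat ice -27.8→0.0 °C): 194.8 × 2.07 × 27.8 = 11210 J
q2 (melt at 0 °C): 194.8 × 332.0 = 64674 J
q3 (heat water 0.0→100.0 °C): 194.8 × 4.21 × 100.0 = 82011 J
q4 (vaporize at 100 °C): 194.8 × 2264.0 = 441027 J
q5 (heat steam 100.0→149.0 °C): 194.8 × 2.05 × 49.0 = 19568 J
Total: 11210 + 64674 + 82011 + 441027 + 19568 = 618490 J = 618 kJ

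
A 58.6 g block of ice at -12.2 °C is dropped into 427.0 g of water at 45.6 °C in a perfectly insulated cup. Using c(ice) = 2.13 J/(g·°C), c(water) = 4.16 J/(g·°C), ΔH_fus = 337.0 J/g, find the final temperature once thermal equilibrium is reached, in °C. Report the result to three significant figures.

T_f = 29.6 °C

Heat to bring ice to 0 °C and melt it: q₁ = 58.6×2.13×12.2 + 58.6×337.0 = 21271 J
Heat the water can supply cooling to 0 °C: 427.0×4.16×45.6 = 81000.2 J > q₁, so all ice melts.
Energy balance: 427.0×4.16×(45.6 − T) = 21271 + 58.6×4.16×(T − 0)
1776.32(45.6 − T) = 21271 + 243.776 T
81000.2 − 21271 = 2020.096 T
T = 59729.2 / 2020.096 = 29.57 °C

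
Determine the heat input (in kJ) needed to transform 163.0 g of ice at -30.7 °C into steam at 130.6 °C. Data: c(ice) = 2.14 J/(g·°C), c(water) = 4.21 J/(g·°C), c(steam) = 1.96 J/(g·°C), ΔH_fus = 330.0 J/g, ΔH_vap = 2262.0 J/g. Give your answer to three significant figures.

q = 512 kJ

q1 (heat ice -30.7→0.0 °C): 163.0 × 2.14 × 30.7 = 10709 J
q2 (melt at 0 °C): 163.0 × 330.0 = 53790 J
q3 (heat water 0.0→100.0 °C): 163.0 × 4.21 × 100.0 = 68623 J
q4 (vaporize at 100 °C): 163.0 × 2262.0 = 368706 J
q5 (heat steam 100.0→130.6 °C): 163.0 × 1.96 × 30.6 = 9776 J
Total: 10709 + 53790 + 68623 + 368706 + 9776 = 511604 J = 512 kJ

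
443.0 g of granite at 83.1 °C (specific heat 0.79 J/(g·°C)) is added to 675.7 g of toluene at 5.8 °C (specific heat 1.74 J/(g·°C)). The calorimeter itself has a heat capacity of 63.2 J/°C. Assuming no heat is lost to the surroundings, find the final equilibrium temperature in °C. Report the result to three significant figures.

Heat lost by granite = heat gained by toluene + calorimeter.
(443.0)(0.79)(83.1 − T) = [(675.7)(1.74) + 63.2](T − 5.8)
349.97 (83.1 − T) = 1238.918 (T − 5.8)
29083 − 349.97 T = 1238.918 T − 7185.7
36268.7 = 1588.888 T
T = 22.83 °C

T_f = 22.8 °C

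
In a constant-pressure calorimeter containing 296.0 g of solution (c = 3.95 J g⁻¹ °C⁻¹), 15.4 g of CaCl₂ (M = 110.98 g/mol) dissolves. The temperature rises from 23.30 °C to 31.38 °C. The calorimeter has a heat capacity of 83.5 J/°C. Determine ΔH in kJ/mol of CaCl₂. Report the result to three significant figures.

|ΔT| = |31.38 − 23.30| = 8.08 °C
|q_surr| = (296.0 × 3.95 + 83.5) × 8.08 = 1252.7 × 8.08 = 10120 J
n(CaCl₂) = 15.4 / 110.98 = 0.1388 mol
Temperature rose, so q_rxn = −|q_surr| = -10.12 kJ
ΔH = q_rxn / n = -72.91 kJ/mol

ΔH = -72.9 kJ/mol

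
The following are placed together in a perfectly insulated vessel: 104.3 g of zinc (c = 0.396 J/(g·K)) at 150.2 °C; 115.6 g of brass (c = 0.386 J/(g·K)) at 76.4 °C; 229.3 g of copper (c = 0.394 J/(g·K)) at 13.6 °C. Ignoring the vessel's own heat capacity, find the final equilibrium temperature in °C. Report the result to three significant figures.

T_f = 61.5 °C

Σ mᵢcᵢ(T − Tᵢ) = 0  ⇒  T = Σ mᵢcᵢTᵢ / Σ mᵢcᵢ
Σ mᵢcᵢ = 104.3×0.396 + 115.6×0.386 + 229.3×0.394 = 176.2686
Σ mᵢcᵢTᵢ = 41.3028×150.2 + 44.6216×76.4 + 90.3442×13.6 = 10841
T = 10841 / 176.2686 = 61.50 °C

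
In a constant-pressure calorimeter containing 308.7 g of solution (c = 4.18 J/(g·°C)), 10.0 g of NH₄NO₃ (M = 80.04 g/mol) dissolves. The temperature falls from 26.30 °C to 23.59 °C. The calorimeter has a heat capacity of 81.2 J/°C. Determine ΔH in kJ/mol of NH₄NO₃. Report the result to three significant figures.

|ΔT| = |23.59 − 26.30| = 2.71 °C
|q_surr| = (308.7 × 4.18 + 81.2) × 2.71 = 1371.566 × 2.71 = 3717 J
n(NH₄NO₃) = 10.0 / 80.04 = 0.1249 mol
Temperature fell, so q_rxn = +|q_surr| = 3.717 kJ
ΔH = q_rxn / n = 29.76 kJ/mol

ΔH = 29.8 kJ/mol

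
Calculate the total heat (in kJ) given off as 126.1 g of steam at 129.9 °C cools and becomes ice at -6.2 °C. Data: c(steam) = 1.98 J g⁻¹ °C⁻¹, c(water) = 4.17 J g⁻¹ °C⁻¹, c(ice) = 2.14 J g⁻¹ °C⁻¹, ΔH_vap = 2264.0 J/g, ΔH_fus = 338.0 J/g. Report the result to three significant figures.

q1 (cool steam 129.9→100 °C): 126.1 × 1.98 × 29.9 = 7465 J
q2 (condense at 100 °C): 126.1 × 2264.0 = 285490 J
q3 (cool water 100→0 °C): 126.1 × 4.17 × 100.0 = 52584 J
q4 (freeze at 0 °C): 126.1 × 338.0 = 42622 J
q5 (cool ice 0→-6.2 °C): 126.1 × 2.14 × 6.2 = 1673 J
Total: 7465 + 285490 + 52584 + 42622 + 1673 = 389834 J = 390 kJ

q = 390 kJ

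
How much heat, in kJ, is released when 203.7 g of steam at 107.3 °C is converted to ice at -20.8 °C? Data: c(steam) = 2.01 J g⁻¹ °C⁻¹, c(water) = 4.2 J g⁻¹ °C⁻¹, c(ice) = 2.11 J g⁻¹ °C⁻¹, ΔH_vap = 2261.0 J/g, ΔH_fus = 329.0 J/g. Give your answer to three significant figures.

q1 (cool steam 107.3→100 °C): 203.7 × 2.01 × 7.3 = 2989 J
q2 (condense at 100 °C): 203.7 × 2261.0 = 460566 J
q3 (cool water 100→0 °C): 203.7 × 4.2 × 100.0 = 85554 J
q4 (freeze at 0 °C): 203.7 × 329.0 = 67017 J
q5 (cool ice 0→-20.8 °C): 203.7 × 2.11 × 20.8 = 8940 J
Total: 2989 + 460566 + 85554 + 67017 + 8940 = 625066 J = 625 kJ

q = 625 kJ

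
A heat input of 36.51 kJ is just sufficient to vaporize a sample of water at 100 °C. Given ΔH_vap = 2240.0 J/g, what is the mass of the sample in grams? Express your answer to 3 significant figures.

m = 16.3 g

m = q / ΔH_vap = 36510 J / 2240.0 J/g = 16.3 g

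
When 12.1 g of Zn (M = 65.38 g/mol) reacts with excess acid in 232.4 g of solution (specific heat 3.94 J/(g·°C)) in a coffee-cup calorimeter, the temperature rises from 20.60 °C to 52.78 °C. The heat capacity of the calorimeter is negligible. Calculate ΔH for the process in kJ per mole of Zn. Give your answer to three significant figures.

|ΔT| = |52.78 − 20.60| = 32.18 °C
|q_surr| = (232.4 × 3.94) × 32.18 = 915.656 × 32.18 = 29470 J
n(Zn) = 12.1 / 65.38 = 0.1851 mol
Temperature rose, so q_rxn = −|q_surr| = -29.47 kJ
ΔH = q_rxn / n = -159.2 kJ/mol

ΔH = -159 kJ/mol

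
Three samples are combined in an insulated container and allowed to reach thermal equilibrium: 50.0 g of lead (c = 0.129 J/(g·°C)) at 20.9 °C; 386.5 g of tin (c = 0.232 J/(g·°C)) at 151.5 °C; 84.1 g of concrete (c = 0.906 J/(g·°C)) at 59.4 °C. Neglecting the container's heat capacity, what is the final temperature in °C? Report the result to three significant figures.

T_f = 106 °C

Σ mᵢcᵢ(T − Tᵢ) = 0  ⇒  T = Σ mᵢcᵢTᵢ / Σ mᵢcᵢ
Σ mᵢcᵢ = 50.0×0.129 + 386.5×0.232 + 84.1×0.906 = 172.3126
Σ mᵢcᵢTᵢ = 6.45×20.9 + 89.668×151.5 + 76.1946×59.4 = 18245
T = 18245 / 172.3126 = 105.9 °C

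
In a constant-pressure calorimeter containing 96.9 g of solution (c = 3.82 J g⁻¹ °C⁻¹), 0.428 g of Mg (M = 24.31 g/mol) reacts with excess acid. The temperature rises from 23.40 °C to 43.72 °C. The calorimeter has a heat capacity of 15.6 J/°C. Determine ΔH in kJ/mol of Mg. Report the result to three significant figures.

ΔH = -445 kJ/mol

|ΔT| = |43.72 − 23.40| = 20.32 °C
|q_surr| = (96.9 × 3.82 + 15.6) × 20.32 = 385.758 × 20.32 = 7839 J
n(Mg) = 0.428 / 24.31 = 0.01761 mol
Temperature rose, so q_rxn = −|q_surr| = -7.839 kJ
ΔH = q_rxn / n = -445.1 kJ/mol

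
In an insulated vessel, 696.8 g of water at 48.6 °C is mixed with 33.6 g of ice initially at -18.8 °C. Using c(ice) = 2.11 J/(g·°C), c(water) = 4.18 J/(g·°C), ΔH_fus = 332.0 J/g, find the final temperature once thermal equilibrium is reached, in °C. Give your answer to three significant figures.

Heat to bring ice to 0 °C and melt it: q₁ = 33.6×2.11×18.8 + 33.6×332.0 = 12488 J
Heat the water can supply cooling to 0 °C: 696.8×4.18×48.6 = 141554 J > q₁, so all ice melts.
Energy balance: 696.8×4.18×(48.6 − T) = 12488 + 33.6×4.18×(T − 0)
2912.624(48.6 − T) = 12488 + 140.448 T
141554 − 12488 = 3053.072 T
T = 129066 / 3053.072 = 42.27 °C

T_f = 42.3 °C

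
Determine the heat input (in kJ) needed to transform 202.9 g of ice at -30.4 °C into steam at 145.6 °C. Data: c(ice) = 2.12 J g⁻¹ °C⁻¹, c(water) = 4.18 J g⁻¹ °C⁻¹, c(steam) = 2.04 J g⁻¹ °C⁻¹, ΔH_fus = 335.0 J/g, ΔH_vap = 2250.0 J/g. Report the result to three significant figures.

q = 641 kJ

q1 (heat ice -30.4→0.0 °C): 202.9 × 2.12 × 30.4 = 13076 J
q2 (melt at 0 °C): 202.9 × 335.0 = 67972 J
q3 (heat water 0.0→100.0 °C): 202.9 × 4.18 × 100.0 = 84812 J
q4 (vaporize at 100 °C): 202.9 × 2250.0 = 456525 J
q5 (heat steam 100.0→145.6 °C): 202.9 × 2.04 × 45.6 = 18875 J
Total: 13076 + 67972 + 84812 + 456525 + 18875 = 641260 J = 641 kJ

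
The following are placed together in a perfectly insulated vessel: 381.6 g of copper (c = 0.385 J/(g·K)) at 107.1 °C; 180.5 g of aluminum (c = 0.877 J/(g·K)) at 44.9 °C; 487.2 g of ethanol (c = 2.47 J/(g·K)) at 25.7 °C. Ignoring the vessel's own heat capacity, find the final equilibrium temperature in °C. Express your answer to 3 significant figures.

Σ mᵢcᵢ(T − Tᵢ) = 0  ⇒  T = Σ mᵢcᵢTᵢ / Σ mᵢcᵢ
Σ mᵢcᵢ = 381.6×0.385 + 180.5×0.877 + 487.2×2.47 = 1508.5985
Σ mᵢcᵢTᵢ = 146.916×107.1 + 158.2985×44.9 + 1203.384×25.7 = 53769
T = 53769 / 1508.5985 = 35.64 °C

T_f = 35.6 °C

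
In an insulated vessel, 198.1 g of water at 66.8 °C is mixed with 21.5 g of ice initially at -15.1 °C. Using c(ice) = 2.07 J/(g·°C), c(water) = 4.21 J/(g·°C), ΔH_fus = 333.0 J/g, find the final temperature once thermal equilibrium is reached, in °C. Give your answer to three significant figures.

Heat to bring ice to 0 °C and melt it: q₁ = 21.5×2.07×15.1 + 21.5×333.0 = 7831.5 J
Heat the water can supply cooling to 0 °C: 198.1×4.21×66.8 = 55711.3 J > q₁, so all ice melts.
Energy balance: 198.1×4.21×(66.8 − T) = 7831.5 + 21.5×4.21×(T − 0)
834.001(66.8 − T) = 7831.5 + 90.515 T
55711.3 − 7831.5 = 924.516 T
T = 47879.8 / 924.516 = 51.79 °C

T_f = 51.8 °C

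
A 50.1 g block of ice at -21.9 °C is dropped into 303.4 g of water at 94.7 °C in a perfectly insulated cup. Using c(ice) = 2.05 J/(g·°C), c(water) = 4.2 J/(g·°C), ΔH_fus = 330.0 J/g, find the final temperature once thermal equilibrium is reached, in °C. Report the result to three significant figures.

T_f = 68.6 °C

Heat to bring ice to 0 °C and melt it: q₁ = 50.1×2.05×21.9 + 50.1×330.0 = 18782 J
Heat the water can supply cooling to 0 °C: 303.4×4.2×94.7 = 120674 J > q₁, so all ice melts.
Energy balance: 303.4×4.2×(94.7 − T) = 18782 + 50.1×4.2×(T − 0)
1274.28(94.7 − T) = 18782 + 210.42 T
120674 − 18782 = 1484.70 T
T = 101892 / 1484.70 = 68.63 °C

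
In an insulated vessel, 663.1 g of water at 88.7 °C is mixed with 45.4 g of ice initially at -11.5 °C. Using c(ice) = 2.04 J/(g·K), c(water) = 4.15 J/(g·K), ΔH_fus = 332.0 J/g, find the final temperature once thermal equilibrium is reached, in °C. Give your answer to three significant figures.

T_f = 77.5 °C

Heat to bring ice to 0 °C and melt it: q₁ = 45.4×2.04×11.5 + 45.4×332.0 = 16138 J
Heat the water can supply cooling to 0 °C: 663.1×4.15×88.7 = 244090 J > q₁, so all ice melts.
Energy balance: 663.1×4.15×(88.7 − T) = 16138 + 45.4×4.15×(T − 0)
2751.865(88.7 − T) = 16138 + 188.41 T
244090 − 16138 = 2940.275 T
T = 227952 / 2940.275 = 77.53 °C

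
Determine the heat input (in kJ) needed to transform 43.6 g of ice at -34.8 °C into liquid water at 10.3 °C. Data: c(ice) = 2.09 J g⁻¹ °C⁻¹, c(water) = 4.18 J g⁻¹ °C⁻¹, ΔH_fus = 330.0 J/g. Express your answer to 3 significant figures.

q1 (heat ice -34.8→0.0 °C): 43.6 × 2.09 × 34.8 = 3171 J
q2 (melt at 0 °C): 43.6 × 330.0 = 14388 J
q3 (heat water 0.0→10.3 °C): 43.6 × 4.18 × 10.3 = 1877 J
Total: 3171 + 14388 + 1877 = 19436 J = 19.4 kJ

q = 19.4 kJ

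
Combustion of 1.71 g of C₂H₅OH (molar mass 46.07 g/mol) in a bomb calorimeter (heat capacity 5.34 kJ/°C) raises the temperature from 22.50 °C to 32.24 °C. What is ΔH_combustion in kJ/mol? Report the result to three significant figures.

ΔH = -1400 kJ/mol

ΔT = 32.24 − 22.50 = 9.74 °C
q_cal = C_cal × ΔT = 5.34 × 9.74 = 52.0116 kJ
n = 1.71 / 46.07 = 0.03712 mol
q_rxn = −q_cal = -52.0116 kJ
ΔH = -52.0116 / 0.03712 = -1401 kJ/mol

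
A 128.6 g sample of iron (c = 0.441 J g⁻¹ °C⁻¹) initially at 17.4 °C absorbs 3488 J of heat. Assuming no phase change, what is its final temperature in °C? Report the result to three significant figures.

ΔT = q / (m c) = 3488 / (128.6 × 0.441) = 61.50 °C
T_f = 17.4 + 61.50 = 78.90 °C

T_f = 78.9 °C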